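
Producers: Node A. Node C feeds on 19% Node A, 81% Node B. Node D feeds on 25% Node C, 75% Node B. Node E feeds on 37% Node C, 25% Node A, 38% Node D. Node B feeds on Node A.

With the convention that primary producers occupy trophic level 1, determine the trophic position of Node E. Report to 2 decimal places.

Node B: 1 + 1 = 2
Node C: 1 + (0.19×1 + 0.81×2) = 2.81
Node D: 1 + (0.25×2.81 + 0.75×2) = 3.2025
Node E: 1 + (0.37×2.81 + 0.25×1 + 0.38×3.2025) = 3.50665

3.51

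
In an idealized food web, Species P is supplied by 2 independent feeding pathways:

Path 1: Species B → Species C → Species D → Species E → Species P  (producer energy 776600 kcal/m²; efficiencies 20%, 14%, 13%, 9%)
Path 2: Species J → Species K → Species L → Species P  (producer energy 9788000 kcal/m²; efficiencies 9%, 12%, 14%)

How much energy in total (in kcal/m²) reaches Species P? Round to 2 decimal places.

Path 1: 776600 × 0.2 × 0.14 × 0.13 × 0.09 = 254.41416 kcal/m²
Path 2: 9788000 × 0.09 × 0.12 × 0.14 = 14799.456 kcal/m²
Total at Species P: 254.41416 + 14799.456 = 15053.87016 kcal/m²

15053.87 kcal/m²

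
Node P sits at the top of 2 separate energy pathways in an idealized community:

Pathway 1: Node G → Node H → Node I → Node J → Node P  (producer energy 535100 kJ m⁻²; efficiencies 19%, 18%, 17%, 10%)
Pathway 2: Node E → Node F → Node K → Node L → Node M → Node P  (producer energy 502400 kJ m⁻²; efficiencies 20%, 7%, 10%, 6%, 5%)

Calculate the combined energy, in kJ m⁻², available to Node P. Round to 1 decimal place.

Pathway 1: 535100 × 0.19 × 0.18 × 0.17 × 0.1 = 311.10714 kJ m⁻²
Pathway 2: 502400 × 0.2 × 0.07 × 0.1 × 0.06 × 0.05 = 2.11008 kJ m⁻²
Total at Node P: 311.10714 + 2.11008 = 313.21722 kJ m⁻²

313.2 kJ m⁻²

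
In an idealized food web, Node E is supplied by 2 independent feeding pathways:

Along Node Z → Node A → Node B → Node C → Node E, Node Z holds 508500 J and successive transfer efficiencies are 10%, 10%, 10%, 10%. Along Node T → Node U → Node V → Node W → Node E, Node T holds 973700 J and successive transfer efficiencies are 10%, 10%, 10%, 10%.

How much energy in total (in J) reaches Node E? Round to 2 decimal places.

148.22 J

Via Node Z: 508500 × 0.1 × 0.1 × 0.1 × 0.1 = 50.85 J
Via Node T: 973700 × 0.1 × 0.1 × 0.1 × 0.1 = 97.37 J
Total at Node E: 50.85 + 97.37 = 148.22 J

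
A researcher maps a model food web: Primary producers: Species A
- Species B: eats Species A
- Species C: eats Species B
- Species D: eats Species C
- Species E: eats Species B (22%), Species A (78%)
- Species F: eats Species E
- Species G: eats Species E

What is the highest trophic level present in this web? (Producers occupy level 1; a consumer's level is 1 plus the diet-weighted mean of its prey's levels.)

Species B: 1 + 1 = 2
Species C: 1 + 2 = 3
Species D: 1 + 3 = 4
Species E: 1 + (0.22×2 + 0.78×1) = 2.22
Species F: 1 + 2.22 = 3.22
Species G: 1 + 2.22 = 3.22

4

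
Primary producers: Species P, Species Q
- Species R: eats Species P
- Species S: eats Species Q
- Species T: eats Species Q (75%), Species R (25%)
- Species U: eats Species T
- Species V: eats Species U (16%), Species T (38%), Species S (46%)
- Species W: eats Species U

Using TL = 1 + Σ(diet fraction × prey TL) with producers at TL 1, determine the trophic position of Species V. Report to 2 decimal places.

3.30

Species R: 1 + 1 = 2
Species S: 1 + 1 = 2
Species T: 1 + (0.75×1 + 0.25×2) = 2.25
Species U: 1 + 2.25 = 3.25
Species V: 1 + (0.16×3.25 + 0.38×2.25 + 0.46×2) = 3.295
Species W: 1 + 3.25 = 4.25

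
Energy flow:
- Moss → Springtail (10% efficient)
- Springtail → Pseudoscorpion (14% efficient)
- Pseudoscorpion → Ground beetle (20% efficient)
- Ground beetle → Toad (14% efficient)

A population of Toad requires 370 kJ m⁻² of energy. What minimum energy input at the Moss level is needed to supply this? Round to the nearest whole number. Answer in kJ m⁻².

Cumulative transfer efficiency: 0.1 × 0.14 × 0.2 × 0.14 = 0.000392
Moss energy = 370 / 0.000392 = 943878 kJ m⁻²

943878 kJ m⁻²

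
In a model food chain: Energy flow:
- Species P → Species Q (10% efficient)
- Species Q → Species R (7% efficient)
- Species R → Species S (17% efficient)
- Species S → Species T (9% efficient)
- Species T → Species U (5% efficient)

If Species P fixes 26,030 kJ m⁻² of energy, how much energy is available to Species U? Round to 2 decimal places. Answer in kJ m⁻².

0.14 kJ m⁻²

Species Q: 26030 × 0.1 = 2603 kJ m⁻²
Species R: 2603 × 0.07 = 182.21 kJ m⁻²
Species S: 182.21 × 0.17 = 30.9757 kJ m⁻²
Species T: 30.9757 × 0.09 = 2.787813 kJ m⁻²
Species U: 2.787813 × 0.05 = 0.13939065 kJ m⁻²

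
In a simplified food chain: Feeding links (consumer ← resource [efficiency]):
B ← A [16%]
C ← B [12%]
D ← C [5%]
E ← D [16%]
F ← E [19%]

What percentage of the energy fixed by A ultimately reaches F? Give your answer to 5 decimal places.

0.00292%

Product of link efficiencies: 0.16 × 0.12 × 0.05 × 0.16 × 0.19 = 0.000029184
As a percentage: 0.000029184 × 100 = 0.00292%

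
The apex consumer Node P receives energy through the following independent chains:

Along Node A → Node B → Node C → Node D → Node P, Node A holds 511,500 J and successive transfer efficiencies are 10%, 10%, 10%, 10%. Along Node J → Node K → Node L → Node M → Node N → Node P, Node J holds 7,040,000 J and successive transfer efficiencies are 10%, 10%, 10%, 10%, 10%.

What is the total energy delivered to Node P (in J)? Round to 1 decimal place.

121.6 J

Via Node A: 511500 × 0.1 × 0.1 × 0.1 × 0.1 = 51.15 J
Via Node J: 7040000 × 0.1 × 0.1 × 0.1 × 0.1 × 0.1 = 70.4 J
Total at Node P: 51.15 + 70.4 = 121.55 J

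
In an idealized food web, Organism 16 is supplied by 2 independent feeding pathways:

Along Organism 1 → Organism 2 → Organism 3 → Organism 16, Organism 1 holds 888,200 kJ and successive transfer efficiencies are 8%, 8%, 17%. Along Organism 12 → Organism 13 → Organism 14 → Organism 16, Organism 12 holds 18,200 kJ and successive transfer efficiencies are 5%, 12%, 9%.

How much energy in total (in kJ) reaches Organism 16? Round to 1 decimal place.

Via Organism 1: 888200 × 0.08 × 0.08 × 0.17 = 966.3616 kJ
Via Organism 12: 18200 × 0.05 × 0.12 × 0.09 = 9.828 kJ
Total at Organism 16: 966.3616 + 9.828 = 976.1896 kJ

976.2 kJ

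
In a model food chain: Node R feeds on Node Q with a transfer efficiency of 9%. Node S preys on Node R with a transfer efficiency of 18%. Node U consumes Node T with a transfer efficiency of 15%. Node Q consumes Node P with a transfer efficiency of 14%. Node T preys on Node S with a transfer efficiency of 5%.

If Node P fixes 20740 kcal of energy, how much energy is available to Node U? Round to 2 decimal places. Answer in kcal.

Node Q: 20740 × 0.14 = 2903.6 kcal
Node R: 2903.6 × 0.09 = 261.324 kcal
Node S: 261.324 × 0.18 = 47.03832 kcal
Node T: 47.03832 × 0.05 = 2.351916 kcal
Node U: 2.351916 × 0.15 = 0.3527874 kcal

0.35 kcal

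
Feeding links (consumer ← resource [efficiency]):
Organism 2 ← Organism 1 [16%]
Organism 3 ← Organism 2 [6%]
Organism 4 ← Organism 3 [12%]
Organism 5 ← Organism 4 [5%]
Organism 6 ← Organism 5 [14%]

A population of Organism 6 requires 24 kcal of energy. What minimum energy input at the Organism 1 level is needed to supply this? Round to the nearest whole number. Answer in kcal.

Cumulative transfer efficiency: 0.16 × 0.06 × 0.12 × 0.05 × 0.14 = 0.000008064
Organism 1 energy = 24 / 0.000008064 = 2976190 kcal

2976190 kcal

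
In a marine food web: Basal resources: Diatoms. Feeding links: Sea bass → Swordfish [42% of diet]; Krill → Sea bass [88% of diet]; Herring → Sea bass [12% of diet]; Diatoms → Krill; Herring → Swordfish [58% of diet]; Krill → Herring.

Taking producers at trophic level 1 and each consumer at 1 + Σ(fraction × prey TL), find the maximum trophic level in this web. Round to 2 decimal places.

Krill: 1 + 1 = 2
Herring: 1 + 2 = 3
Sea bass: 1 + (0.88×2 + 0.12×3) = 3.12
Swordfish: 1 + (0.58×3 + 0.42×3.12) = 4.0504

4.05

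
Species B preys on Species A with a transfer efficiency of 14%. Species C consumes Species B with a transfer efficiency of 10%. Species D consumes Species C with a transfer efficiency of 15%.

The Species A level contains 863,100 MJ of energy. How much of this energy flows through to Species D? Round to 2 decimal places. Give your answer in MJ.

Species B: 863100 × 0.14 = 120834 MJ
Species C: 120834 × 0.1 = 12083.4 MJ
Species D: 12083.4 × 0.15 = 1812.51 MJ

1812.51 MJ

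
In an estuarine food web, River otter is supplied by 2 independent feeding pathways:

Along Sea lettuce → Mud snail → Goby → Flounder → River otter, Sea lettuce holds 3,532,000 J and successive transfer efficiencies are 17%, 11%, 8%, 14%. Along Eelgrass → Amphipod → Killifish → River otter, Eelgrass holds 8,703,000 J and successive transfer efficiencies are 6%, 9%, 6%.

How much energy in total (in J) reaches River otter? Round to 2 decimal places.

3559.51 J

Via Sea lettuce: 3532000 × 0.17 × 0.11 × 0.08 × 0.14 = 739.74208 J
Via Eelgrass: 8703000 × 0.06 × 0.09 × 0.06 = 2819.772 J
Total at River otter: 739.74208 + 2819.772 = 3559.51408 J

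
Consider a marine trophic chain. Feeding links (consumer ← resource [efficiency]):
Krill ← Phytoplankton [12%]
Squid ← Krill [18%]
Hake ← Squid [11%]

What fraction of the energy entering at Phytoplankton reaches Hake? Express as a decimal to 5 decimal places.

Product of link efficiencies: 0.12 × 0.18 × 0.11 = 0.002376

0.00238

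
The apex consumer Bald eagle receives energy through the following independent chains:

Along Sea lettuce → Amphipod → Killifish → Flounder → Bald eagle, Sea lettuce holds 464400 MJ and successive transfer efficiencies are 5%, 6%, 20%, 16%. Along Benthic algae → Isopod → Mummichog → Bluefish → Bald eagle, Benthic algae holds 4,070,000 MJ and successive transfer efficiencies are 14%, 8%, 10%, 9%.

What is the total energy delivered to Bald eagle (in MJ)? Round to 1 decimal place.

454.8 MJ

Via Sea lettuce: 464400 × 0.05 × 0.06 × 0.2 × 0.16 = 44.5824 MJ
Via Benthic algae: 4070000 × 0.14 × 0.08 × 0.1 × 0.09 = 410.256 MJ
Total at Bald eagle: 44.5824 + 410.256 = 454.8384 MJ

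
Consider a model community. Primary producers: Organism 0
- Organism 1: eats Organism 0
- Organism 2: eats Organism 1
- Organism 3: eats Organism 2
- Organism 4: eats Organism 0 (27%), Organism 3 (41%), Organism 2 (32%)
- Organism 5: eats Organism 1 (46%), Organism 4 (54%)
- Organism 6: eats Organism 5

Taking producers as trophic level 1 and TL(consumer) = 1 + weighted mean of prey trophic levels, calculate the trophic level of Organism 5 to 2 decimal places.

Organism 1: 1 + 1 = 2
Organism 2: 1 + 2 = 3
Organism 3: 1 + 3 = 4
Organism 4: 1 + (0.27×1 + 0.41×4 + 0.32×3) = 3.87
Organism 5: 1 + (0.46×2 + 0.54×3.87) = 4.0098
Organism 6: 1 + 4.0098 = 5.0098

4.01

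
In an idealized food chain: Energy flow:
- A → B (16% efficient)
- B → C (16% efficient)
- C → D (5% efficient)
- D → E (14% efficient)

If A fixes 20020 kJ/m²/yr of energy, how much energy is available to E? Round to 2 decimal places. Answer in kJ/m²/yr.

3.59 kJ/m²/yr

B: 20020 × 0.16 = 3203.2 kJ/m²/yr
C: 3203.2 × 0.16 = 512.512 kJ/m²/yr
D: 512.512 × 0.05 = 25.6256 kJ/m²/yr
E: 25.6256 × 0.14 = 3.587584 kJ/m²/yr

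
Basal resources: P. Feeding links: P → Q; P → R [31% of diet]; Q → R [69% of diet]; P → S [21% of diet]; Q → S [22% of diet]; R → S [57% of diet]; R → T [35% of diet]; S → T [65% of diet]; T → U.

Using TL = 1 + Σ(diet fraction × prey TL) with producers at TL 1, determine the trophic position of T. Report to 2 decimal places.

Q: 1 + 1 = 2
R: 1 + (0.31×1 + 0.69×2) = 2.69
S: 1 + (0.21×1 + 0.22×2 + 0.57×2.69) = 3.1833
T: 1 + (0.35×2.69 + 0.65×3.1833) = 4.010645
U: 1 + 4.010645 = 5.010645

4.01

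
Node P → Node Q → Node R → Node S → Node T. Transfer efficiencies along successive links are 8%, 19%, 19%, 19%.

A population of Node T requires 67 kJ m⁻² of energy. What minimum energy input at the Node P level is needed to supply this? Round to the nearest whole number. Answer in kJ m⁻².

Cumulative transfer efficiency: 0.08 × 0.19 × 0.19 × 0.19 = 0.00054872
Node P energy = 67 / 0.00054872 = 122102 kJ m⁻²

122102 kJ m⁻²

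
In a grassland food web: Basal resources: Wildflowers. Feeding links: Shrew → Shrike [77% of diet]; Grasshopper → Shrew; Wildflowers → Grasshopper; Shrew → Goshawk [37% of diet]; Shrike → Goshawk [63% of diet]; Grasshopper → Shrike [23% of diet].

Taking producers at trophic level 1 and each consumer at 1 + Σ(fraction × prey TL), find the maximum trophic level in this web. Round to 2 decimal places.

Grasshopper: 1 + 1 = 2
Shrew: 1 + 2 = 3
Shrike: 1 + (0.77×3 + 0.23×2) = 3.77
Goshawk: 1 + (0.37×3 + 0.63×3.77) = 4.4851

4.49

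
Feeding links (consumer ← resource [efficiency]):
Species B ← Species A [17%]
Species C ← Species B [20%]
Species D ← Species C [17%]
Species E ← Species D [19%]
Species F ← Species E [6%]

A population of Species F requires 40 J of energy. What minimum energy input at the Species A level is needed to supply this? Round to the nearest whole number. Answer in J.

Cumulative transfer efficiency: 0.17 × 0.2 × 0.17 × 0.19 × 0.06 = 0.000065892
Species A energy = 40 / 0.000065892 = 607054 J

607054 J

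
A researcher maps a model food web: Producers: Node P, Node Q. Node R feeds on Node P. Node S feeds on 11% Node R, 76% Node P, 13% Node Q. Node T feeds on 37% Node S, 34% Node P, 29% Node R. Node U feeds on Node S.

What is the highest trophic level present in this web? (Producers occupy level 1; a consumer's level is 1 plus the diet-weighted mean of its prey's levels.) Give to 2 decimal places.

3.11

Node R: 1 + 1 = 2
Node S: 1 + (0.11×2 + 0.76×1 + 0.13×1) = 2.11
Node T: 1 + (0.37×2.11 + 0.34×1 + 0.29×2) = 2.7007
Node U: 1 + 2.11 = 3.11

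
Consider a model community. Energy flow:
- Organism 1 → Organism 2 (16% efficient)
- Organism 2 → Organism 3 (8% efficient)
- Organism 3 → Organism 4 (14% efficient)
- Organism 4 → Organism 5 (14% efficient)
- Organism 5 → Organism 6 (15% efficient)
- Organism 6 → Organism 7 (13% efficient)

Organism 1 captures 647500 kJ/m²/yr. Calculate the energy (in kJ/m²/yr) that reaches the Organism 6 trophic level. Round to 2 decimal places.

24.37 kJ/m²/yr

Organism 2: 647500 × 0.16 = 103600 kJ/m²/yr
Organism 3: 103600 × 0.08 = 8288 kJ/m²/yr
Organism 4: 8288 × 0.14 = 1160.32 kJ/m²/yr
Organism 5: 1160.32 × 0.14 = 162.4448 kJ/m²/yr
Organism 6: 162.4448 × 0.15 = 24.36672 kJ/m²/yr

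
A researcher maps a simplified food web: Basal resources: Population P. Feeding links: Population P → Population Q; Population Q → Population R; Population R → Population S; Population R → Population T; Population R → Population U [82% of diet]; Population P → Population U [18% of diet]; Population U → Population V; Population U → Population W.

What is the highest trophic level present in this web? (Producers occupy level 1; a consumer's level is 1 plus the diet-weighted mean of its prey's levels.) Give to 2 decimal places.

4.64

Population Q: 1 + 1 = 2
Population R: 1 + 2 = 3
Population S: 1 + 3 = 4
Population T: 1 + 3 = 4
Population U: 1 + (0.82×3 + 0.18×1) = 3.64
Population V: 1 + 3.64 = 4.64
Population W: 1 + 3.64 = 4.64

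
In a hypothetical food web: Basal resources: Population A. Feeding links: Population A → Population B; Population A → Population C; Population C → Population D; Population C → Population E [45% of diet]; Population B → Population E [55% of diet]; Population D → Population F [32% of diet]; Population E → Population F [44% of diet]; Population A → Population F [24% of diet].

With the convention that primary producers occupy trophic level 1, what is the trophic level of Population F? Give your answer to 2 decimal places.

Population B: 1 + 1 = 2
Population C: 1 + 1 = 2
Population D: 1 + 2 = 3
Population E: 1 + (0.45×2 + 0.55×2) = 3
Population F: 1 + (0.32×3 + 0.44×3 + 0.24×1) = 3.52

3.52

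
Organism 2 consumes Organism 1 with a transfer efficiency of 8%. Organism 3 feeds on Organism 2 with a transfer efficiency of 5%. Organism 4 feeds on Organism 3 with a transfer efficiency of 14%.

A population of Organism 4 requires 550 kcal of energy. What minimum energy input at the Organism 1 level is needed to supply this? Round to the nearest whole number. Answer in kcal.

982143 kcal

Cumulative transfer efficiency: 0.08 × 0.05 × 0.14 = 0.00056
Organism 1 energy = 550 / 0.00056 = 982143 kcal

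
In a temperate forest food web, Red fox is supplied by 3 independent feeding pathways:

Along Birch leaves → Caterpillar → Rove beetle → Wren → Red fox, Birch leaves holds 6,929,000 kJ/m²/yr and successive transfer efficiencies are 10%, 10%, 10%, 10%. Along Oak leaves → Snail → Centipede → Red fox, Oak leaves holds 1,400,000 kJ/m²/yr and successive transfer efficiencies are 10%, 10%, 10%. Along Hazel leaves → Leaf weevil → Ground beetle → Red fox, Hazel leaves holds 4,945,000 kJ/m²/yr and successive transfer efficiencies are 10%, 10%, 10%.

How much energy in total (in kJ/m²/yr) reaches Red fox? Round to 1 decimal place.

Via Birch leaves: 6929000 × 0.1 × 0.1 × 0.1 × 0.1 = 692.9 kJ/m²/yr
Via Oak leaves: 1400000 × 0.1 × 0.1 × 0.1 = 1400 kJ/m²/yr
Via Hazel leaves: 4945000 × 0.1 × 0.1 × 0.1 = 4945 kJ/m²/yr
Total at Red fox: 692.9 + 1400 + 4945 = 7037.9 kJ/m²/yr

7037.9 kJ/m²/yr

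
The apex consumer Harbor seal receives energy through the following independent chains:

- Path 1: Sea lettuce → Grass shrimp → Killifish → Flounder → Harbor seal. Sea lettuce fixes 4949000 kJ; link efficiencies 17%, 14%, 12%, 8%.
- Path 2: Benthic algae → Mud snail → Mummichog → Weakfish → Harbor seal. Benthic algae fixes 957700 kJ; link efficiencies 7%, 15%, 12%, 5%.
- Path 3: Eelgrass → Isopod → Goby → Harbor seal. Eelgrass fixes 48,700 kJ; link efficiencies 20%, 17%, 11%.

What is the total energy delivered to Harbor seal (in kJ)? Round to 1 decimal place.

1373.2 kJ

Path 1: 4949000 × 0.17 × 0.14 × 0.12 × 0.08 = 1130.74752 kJ
Path 2: 957700 × 0.07 × 0.15 × 0.12 × 0.05 = 60.3351 kJ
Path 3: 48700 × 0.2 × 0.17 × 0.11 = 182.138 kJ
Total at Harbor seal: 1130.74752 + 60.3351 + 182.138 = 1373.22062 kJ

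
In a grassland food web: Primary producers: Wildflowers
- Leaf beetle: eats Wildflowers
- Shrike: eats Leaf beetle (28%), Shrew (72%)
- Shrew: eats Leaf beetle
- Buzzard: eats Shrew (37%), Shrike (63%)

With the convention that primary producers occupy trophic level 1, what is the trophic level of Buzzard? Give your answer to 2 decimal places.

Leaf beetle: 1 + 1 = 2
Shrew: 1 + 2 = 3
Shrike: 1 + (0.28×2 + 0.72×3) = 3.72
Buzzard: 1 + (0.37×3 + 0.63×3.72) = 4.4536

4.45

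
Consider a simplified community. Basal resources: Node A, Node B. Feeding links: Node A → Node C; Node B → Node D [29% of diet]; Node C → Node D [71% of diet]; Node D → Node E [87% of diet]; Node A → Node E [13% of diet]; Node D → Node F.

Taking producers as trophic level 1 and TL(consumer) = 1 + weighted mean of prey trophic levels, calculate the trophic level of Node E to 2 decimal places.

Node C: 1 + 1 = 2
Node D: 1 + (0.29×1 + 0.71×2) = 2.71
Node E: 1 + (0.87×2.71 + 0.13×1) = 3.4877
Node F: 1 + 2.71 = 3.71

3.49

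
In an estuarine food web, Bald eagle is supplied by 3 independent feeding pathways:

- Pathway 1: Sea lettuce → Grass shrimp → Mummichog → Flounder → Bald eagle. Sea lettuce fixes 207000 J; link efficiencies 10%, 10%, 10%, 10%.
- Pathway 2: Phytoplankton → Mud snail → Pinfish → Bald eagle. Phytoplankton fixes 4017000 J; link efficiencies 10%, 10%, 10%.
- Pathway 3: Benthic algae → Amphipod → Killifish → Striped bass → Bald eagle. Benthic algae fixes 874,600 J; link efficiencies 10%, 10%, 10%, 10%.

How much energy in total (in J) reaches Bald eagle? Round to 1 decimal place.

Pathway 1: 207000 × 0.1 × 0.1 × 0.1 × 0.1 = 20.7 J
Pathway 2: 4017000 × 0.1 × 0.1 × 0.1 = 4017 J
Pathway 3: 874600 × 0.1 × 0.1 × 0.1 × 0.1 = 87.46 J
Total at Bald eagle: 20.7 + 4017 + 87.46 = 4125.16 J

4125.2 J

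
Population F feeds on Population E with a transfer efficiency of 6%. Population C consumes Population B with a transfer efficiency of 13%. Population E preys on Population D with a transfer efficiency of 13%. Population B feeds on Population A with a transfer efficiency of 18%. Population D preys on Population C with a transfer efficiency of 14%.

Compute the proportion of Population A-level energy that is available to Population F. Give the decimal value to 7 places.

Product of link efficiencies: 0.18 × 0.13 × 0.14 × 0.13 × 0.06 = 0.0000255528

0.0000256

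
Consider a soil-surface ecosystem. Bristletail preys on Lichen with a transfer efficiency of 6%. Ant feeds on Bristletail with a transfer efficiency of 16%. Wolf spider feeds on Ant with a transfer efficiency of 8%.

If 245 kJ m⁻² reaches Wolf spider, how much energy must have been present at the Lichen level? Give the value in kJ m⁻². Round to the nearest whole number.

319010 kJ m⁻²

Cumulative transfer efficiency: 0.06 × 0.16 × 0.08 = 0.000768
Lichen energy = 245 / 0.000768 = 319010 kJ m⁻²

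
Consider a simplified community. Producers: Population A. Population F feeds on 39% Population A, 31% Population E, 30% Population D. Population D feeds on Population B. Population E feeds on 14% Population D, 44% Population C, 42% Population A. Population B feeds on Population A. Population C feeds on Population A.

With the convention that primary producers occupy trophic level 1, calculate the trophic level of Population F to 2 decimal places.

3.13

Population B: 1 + 1 = 2
Population C: 1 + 1 = 2
Population D: 1 + 2 = 3
Population E: 1 + (0.14×3 + 0.44×2 + 0.42×1) = 2.72
Population F: 1 + (0.39×1 + 0.31×2.72 + 0.3×3) = 3.1332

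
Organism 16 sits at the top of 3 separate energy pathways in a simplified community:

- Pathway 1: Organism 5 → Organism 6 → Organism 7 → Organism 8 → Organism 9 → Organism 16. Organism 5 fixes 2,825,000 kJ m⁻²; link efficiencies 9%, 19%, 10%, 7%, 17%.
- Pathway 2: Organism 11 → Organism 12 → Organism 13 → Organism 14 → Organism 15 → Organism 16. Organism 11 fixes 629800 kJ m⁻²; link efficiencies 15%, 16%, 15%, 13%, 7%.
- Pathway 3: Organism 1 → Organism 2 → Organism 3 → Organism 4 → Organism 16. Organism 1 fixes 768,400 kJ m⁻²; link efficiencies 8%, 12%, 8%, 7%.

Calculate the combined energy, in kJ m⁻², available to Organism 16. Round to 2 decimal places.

Pathway 1: 2825000 × 0.09 × 0.19 × 0.1 × 0.07 × 0.17 = 57.485925 kJ m⁻²
Pathway 2: 629800 × 0.15 × 0.16 × 0.15 × 0.13 × 0.07 = 20.632248 kJ m⁻²
Pathway 3: 768400 × 0.08 × 0.12 × 0.08 × 0.07 = 41.309184 kJ m⁻²
Total at Organism 16: 57.485925 + 20.632248 + 41.309184 = 119.427357 kJ m⁻²

119.43 kJ m⁻²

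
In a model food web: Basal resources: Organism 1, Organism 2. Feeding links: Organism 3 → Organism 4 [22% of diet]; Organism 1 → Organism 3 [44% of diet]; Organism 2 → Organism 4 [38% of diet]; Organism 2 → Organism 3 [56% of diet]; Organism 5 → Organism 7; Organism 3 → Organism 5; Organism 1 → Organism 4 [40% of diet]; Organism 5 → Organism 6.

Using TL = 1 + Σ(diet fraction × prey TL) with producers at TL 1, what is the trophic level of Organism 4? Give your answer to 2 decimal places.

Organism 3: 1 + (0.56×1 + 0.44×1) = 2
Organism 4: 1 + (0.22×2 + 0.4×1 + 0.38×1) = 2.22
Organism 5: 1 + 2 = 3
Organism 6: 1 + 3 = 4
Organism 7: 1 + 3 = 4

2.22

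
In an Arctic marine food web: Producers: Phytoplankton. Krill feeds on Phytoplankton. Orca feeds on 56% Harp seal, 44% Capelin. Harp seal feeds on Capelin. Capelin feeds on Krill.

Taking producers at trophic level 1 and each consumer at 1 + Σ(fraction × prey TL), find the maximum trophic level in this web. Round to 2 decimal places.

4.56

Krill: 1 + 1 = 2
Capelin: 1 + 2 = 3
Harp seal: 1 + 3 = 4
Orca: 1 + (0.56×4 + 0.44×3) = 4.56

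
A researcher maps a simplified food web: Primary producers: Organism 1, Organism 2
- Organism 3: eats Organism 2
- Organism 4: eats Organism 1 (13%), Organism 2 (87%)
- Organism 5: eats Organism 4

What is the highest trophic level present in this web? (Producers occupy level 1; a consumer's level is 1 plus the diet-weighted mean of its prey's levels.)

3

Organism 3: 1 + 1 = 2
Organism 4: 1 + (0.13×1 + 0.87×1) = 2
Organism 5: 1 + 2 = 3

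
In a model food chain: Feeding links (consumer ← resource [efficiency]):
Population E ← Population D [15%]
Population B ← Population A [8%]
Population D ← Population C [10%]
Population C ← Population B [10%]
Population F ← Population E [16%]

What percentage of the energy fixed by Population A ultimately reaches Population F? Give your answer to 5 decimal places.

Product of link efficiencies: 0.08 × 0.1 × 0.1 × 0.15 × 0.16 = 0.0000192
As a percentage: 0.0000192 × 100 = 0.00192%

0.00192%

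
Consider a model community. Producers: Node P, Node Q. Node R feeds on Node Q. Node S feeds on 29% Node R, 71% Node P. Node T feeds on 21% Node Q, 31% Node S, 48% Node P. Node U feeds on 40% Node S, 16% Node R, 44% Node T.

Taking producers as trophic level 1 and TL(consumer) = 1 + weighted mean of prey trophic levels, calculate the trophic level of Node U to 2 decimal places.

3.29

Node R: 1 + 1 = 2
Node S: 1 + (0.29×2 + 0.71×1) = 2.29
Node T: 1 + (0.21×1 + 0.31×2.29 + 0.48×1) = 2.3999
Node U: 1 + (0.4×2.29 + 0.16×2 + 0.44×2.3999) = 3.291956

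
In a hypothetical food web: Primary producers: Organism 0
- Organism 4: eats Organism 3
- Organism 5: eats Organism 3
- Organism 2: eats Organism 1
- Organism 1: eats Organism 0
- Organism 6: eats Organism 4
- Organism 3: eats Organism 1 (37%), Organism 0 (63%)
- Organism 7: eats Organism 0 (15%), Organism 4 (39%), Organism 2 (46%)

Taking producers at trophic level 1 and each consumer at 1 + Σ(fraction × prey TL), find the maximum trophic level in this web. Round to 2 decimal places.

Organism 1: 1 + 1 = 2
Organism 2: 1 + 2 = 3
Organism 3: 1 + (0.37×2 + 0.63×1) = 2.37
Organism 4: 1 + 2.37 = 3.37
Organism 5: 1 + 2.37 = 3.37
Organism 6: 1 + 3.37 = 4.37
Organism 7: 1 + (0.15×1 + 0.39×3.37 + 0.46×3) = 3.8443

4.37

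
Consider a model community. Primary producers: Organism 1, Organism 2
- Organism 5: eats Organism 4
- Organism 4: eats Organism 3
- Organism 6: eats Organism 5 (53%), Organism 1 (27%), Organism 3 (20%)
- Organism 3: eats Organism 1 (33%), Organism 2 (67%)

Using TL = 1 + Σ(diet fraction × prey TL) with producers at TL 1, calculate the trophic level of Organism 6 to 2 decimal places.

Organism 3: 1 + (0.33×1 + 0.67×1) = 2
Organism 4: 1 + 2 = 3
Organism 5: 1 + 3 = 4
Organism 6: 1 + (0.53×4 + 0.27×1 + 0.2×2) = 3.79

3.79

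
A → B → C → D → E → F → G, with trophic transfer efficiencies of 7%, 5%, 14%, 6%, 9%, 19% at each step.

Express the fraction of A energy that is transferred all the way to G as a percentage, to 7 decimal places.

Product of link efficiencies: 0.07 × 0.05 × 0.14 × 0.06 × 0.09 × 0.19 = 0.00000050274
As a percentage: 0.00000050274 × 100 = 0.0000503%

0.0000503%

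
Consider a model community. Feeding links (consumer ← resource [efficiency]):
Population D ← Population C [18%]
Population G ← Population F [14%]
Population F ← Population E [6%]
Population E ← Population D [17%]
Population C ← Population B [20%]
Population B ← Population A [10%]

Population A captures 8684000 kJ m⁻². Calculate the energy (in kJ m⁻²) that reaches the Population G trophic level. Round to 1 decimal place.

Population B: 8684000 × 0.1 = 868400 kJ m⁻²
Population C: 868400 × 0.2 = 173680 kJ m⁻²
Population D: 173680 × 0.18 = 31262.4 kJ m⁻²
Population E: 31262.4 × 0.17 = 5314.608 kJ m⁻²
Population F: 5314.608 × 0.06 = 318.87648 kJ m⁻²
Population G: 318.87648 × 0.14 = 44.6427072 kJ m⁻²

44.6 kJ m⁻²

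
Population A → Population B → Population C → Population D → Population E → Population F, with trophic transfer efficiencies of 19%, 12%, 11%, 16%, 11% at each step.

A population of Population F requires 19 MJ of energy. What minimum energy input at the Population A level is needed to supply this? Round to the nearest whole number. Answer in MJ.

430441 MJ

Cumulative transfer efficiency: 0.19 × 0.12 × 0.11 × 0.16 × 0.11 = 0.0000441408
Population A energy = 19 / 0.0000441408 = 430441 MJ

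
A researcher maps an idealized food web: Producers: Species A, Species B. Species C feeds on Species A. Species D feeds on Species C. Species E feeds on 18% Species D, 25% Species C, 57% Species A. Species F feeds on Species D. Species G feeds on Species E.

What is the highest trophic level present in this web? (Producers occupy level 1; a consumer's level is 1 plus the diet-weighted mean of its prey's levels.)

4

Species C: 1 + 1 = 2
Species D: 1 + 2 = 3
Species E: 1 + (0.18×3 + 0.25×2 + 0.57×1) = 2.61
Species F: 1 + 3 = 4
Species G: 1 + 2.61 = 3.61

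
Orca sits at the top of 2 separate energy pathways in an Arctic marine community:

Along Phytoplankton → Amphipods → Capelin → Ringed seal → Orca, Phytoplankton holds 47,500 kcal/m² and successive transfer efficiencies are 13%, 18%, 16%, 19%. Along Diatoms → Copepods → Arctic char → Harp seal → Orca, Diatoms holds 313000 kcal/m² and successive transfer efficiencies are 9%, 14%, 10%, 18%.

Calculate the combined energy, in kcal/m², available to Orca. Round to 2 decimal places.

Via Phytoplankton: 47500 × 0.13 × 0.18 × 0.16 × 0.19 = 33.7896 kcal/m²
Via Diatoms: 313000 × 0.09 × 0.14 × 0.1 × 0.18 = 70.9884 kcal/m²
Total at Orca: 33.7896 + 70.9884 = 104.778 kcal/m²

104.78 kcal/m²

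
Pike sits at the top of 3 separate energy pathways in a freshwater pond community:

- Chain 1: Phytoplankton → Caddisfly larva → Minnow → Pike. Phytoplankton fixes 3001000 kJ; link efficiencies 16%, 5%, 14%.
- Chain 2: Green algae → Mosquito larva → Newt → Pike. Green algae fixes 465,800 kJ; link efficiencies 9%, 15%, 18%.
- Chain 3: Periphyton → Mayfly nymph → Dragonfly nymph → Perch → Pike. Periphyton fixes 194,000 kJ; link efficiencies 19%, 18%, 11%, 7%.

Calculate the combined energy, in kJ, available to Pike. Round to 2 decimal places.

4544.10 kJ

Chain 1: 3001000 × 0.16 × 0.05 × 0.14 = 3361.12 kJ
Chain 2: 465800 × 0.09 × 0.15 × 0.18 = 1131.894 kJ
Chain 3: 194000 × 0.19 × 0.18 × 0.11 × 0.07 = 51.08796 kJ
Total at Pike: 3361.12 + 1131.894 + 51.08796 = 4544.10196 kJ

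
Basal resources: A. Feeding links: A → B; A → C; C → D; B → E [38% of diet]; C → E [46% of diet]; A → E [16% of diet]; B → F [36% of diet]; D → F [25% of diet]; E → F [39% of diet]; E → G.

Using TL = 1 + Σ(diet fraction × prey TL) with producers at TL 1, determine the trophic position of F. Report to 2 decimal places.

B: 1 + 1 = 2
C: 1 + 1 = 2
D: 1 + 2 = 3
E: 1 + (0.38×2 + 0.46×2 + 0.16×1) = 2.84
F: 1 + (0.36×2 + 0.25×3 + 0.39×2.84) = 3.5776
G: 1 + 2.84 = 3.84

3.58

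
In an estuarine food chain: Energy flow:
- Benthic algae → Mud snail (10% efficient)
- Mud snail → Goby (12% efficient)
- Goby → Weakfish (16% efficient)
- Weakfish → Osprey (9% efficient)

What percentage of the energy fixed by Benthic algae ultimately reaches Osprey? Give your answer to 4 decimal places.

Product of link efficiencies: 0.1 × 0.12 × 0.16 × 0.09 = 0.0001728
As a percentage: 0.0001728 × 100 = 0.0173%

0.0173%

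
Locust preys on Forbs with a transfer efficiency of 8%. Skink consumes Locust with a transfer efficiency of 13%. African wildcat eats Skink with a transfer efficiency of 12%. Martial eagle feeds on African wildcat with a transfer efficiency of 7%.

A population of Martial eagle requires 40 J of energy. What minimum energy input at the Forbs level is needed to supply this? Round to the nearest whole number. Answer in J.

457875 J

Cumulative transfer efficiency: 0.08 × 0.13 × 0.12 × 0.07 = 0.00008736
Forbs energy = 40 / 0.00008736 = 457875 J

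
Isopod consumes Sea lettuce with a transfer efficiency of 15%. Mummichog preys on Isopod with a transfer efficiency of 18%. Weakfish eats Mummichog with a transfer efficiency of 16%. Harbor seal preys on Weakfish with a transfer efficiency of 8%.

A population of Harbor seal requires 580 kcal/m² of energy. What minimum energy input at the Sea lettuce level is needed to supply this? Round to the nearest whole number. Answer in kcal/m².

1678241 kcal/m²

Cumulative transfer efficiency: 0.15 × 0.18 × 0.16 × 0.08 = 0.0003456
Sea lettuce energy = 580 / 0.0003456 = 1678241 kcal/m²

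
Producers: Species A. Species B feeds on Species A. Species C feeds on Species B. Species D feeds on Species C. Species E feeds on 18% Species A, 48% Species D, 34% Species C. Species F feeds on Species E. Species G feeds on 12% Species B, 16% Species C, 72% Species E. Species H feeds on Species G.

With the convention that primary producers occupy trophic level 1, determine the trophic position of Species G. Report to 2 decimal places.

4.69

Species B: 1 + 1 = 2
Species C: 1 + 2 = 3
Species D: 1 + 3 = 4
Species E: 1 + (0.18×1 + 0.48×4 + 0.34×3) = 4.12
Species F: 1 + 4.12 = 5.12
Species G: 1 + (0.12×2 + 0.16×3 + 0.72×4.12) = 4.6864
Species H: 1 + 4.6864 = 5.6864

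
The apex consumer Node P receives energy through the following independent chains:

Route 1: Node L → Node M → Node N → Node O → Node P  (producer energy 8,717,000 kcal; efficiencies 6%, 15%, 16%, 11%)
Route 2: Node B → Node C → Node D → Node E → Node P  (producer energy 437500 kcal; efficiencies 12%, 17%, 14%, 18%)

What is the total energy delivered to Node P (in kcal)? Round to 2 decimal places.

1605.68 kcal

Route 1: 8717000 × 0.06 × 0.15 × 0.16 × 0.11 = 1380.7728 kcal
Route 2: 437500 × 0.12 × 0.17 × 0.14 × 0.18 = 224.91 kcal
Total at Node P: 1380.7728 + 224.91 = 1605.6828 kcal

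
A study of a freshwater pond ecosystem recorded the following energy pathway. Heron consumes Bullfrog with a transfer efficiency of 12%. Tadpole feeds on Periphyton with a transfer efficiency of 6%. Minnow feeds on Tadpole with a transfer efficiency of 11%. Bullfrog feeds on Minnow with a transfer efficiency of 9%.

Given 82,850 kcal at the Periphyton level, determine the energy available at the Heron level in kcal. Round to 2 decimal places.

Tadpole: 82850 × 0.06 = 4971 kcal
Minnow: 4971 × 0.11 = 546.81 kcal
Bullfrog: 546.81 × 0.09 = 49.2129 kcal
Heron: 49.2129 × 0.12 = 5.905548 kcal

5.91 kcal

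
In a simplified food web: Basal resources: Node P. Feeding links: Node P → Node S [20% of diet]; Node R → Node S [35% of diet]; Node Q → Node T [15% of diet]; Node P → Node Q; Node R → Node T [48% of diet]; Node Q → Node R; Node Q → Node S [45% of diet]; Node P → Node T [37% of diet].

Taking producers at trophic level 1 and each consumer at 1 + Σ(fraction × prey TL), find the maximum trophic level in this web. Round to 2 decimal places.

Node Q: 1 + 1 = 2
Node R: 1 + 2 = 3
Node S: 1 + (0.2×1 + 0.35×3 + 0.45×2) = 3.15
Node T: 1 + (0.48×3 + 0.15×2 + 0.37×1) = 3.11

3.15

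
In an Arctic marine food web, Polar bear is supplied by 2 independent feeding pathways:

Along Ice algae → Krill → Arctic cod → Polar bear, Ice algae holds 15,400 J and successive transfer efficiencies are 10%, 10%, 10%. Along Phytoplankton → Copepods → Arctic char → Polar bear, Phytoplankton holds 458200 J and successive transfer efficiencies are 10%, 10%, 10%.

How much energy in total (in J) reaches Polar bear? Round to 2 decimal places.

473.60 J

Via Ice algae: 15400 × 0.1 × 0.1 × 0.1 = 15.4 J
Via Phytoplankton: 458200 × 0.1 × 0.1 × 0.1 = 458.2 J
Total at Polar bear: 15.4 + 458.2 = 473.6 J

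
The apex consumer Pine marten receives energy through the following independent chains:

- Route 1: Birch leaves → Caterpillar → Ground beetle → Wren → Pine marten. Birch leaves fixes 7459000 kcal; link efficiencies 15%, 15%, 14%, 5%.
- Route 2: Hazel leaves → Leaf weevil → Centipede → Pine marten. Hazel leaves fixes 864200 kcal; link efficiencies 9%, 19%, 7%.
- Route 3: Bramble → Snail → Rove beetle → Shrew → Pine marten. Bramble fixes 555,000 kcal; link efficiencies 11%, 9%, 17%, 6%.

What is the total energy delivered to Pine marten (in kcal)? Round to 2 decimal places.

2265.28 kcal

Route 1: 7459000 × 0.15 × 0.15 × 0.14 × 0.05 = 1174.7925 kcal
Route 2: 864200 × 0.09 × 0.19 × 0.07 = 1034.4474 kcal
Route 3: 555000 × 0.11 × 0.09 × 0.17 × 0.06 = 56.0439 kcal
Total at Pine marten: 1174.7925 + 1034.4474 + 56.0439 = 2265.2838 kcal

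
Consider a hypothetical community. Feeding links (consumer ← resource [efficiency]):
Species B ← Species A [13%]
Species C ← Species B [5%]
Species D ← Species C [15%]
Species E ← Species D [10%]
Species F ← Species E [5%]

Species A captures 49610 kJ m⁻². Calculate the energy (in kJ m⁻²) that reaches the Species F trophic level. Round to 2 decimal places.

0.24 kJ m⁻²

Species B: 49610 × 0.13 = 6449.3 kJ m⁻²
Species C: 6449.3 × 0.05 = 322.465 kJ m⁻²
Species D: 322.465 × 0.15 = 48.36975 kJ m⁻²
Species E: 48.36975 × 0.1 = 4.836975 kJ m⁻²
Species F: 4.836975 × 0.05 = 0.24184875 kJ m⁻²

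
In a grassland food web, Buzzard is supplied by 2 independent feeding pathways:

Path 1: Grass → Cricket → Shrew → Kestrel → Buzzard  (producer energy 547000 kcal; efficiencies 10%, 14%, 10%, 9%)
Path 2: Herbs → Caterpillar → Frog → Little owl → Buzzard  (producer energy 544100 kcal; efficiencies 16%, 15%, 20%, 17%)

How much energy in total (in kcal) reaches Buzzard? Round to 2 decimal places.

Path 1: 547000 × 0.1 × 0.14 × 0.1 × 0.09 = 68.922 kcal
Path 2: 544100 × 0.16 × 0.15 × 0.2 × 0.17 = 443.9856 kcal
Total at Buzzard: 68.922 + 443.9856 = 512.9076 kcal

512.91 kcal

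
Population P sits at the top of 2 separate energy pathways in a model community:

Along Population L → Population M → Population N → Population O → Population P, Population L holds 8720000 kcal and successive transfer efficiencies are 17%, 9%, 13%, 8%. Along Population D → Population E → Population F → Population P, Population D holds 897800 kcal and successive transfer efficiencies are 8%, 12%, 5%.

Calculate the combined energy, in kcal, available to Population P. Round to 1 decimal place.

1818.5 kcal

Via Population L: 8720000 × 0.17 × 0.09 × 0.13 × 0.08 = 1387.5264 kcal
Via Population D: 897800 × 0.08 × 0.12 × 0.05 = 430.944 kcal
Total at Population P: 1387.5264 + 430.944 = 1818.4704 kcal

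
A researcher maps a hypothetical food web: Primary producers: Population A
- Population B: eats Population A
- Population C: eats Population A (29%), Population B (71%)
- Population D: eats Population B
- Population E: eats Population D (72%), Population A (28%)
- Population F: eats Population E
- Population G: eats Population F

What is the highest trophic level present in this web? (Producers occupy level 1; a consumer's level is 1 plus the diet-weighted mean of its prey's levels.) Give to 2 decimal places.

Population B: 1 + 1 = 2
Population C: 1 + (0.29×1 + 0.71×2) = 2.71
Population D: 1 + 2 = 3
Population E: 1 + (0.72×3 + 0.28×1) = 3.44
Population F: 1 + 3.44 = 4.44
Population G: 1 + 4.44 = 5.44

5.44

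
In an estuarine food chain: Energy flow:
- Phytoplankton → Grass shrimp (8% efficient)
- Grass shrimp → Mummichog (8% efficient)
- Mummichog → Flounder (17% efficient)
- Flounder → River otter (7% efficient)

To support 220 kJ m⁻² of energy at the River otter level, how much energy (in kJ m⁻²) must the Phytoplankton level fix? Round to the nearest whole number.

Cumulative transfer efficiency: 0.08 × 0.08 × 0.17 × 0.07 = 0.00007616
Phytoplankton energy = 220 / 0.00007616 = 2888655 kJ m⁻²

2888655 kJ m⁻²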